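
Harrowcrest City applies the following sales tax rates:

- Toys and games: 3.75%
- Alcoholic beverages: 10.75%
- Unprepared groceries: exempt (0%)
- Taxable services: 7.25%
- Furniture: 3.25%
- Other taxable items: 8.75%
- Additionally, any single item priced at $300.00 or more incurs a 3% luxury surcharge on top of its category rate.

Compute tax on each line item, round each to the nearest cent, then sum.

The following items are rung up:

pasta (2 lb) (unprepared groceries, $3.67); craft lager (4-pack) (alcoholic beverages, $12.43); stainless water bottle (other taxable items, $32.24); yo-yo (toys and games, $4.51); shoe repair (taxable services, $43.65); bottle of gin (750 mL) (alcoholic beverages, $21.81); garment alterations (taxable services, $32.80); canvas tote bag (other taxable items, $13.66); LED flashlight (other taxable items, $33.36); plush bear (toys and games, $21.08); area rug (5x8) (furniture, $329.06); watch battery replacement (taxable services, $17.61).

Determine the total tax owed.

Pasta (2 lb) $3.67: unprepared groceries → 0% → $0.00
Craft lager (4-pack) $12.43: alcoholic beverages → 10.75% → $1.34
Stainless water bottle $32.24: other taxable items → 8.75% → $2.82
Yo-yo $4.51: toys and games → 3.75% → $0.17
Shoe repair $43.65: taxable services → 7.25% → $3.16
Bottle of gin (750 mL) $21.81: alcoholic beverages → 10.75% → $2.34
Garment alterations $32.80: taxable services → 7.25% → $2.38
Canvas tote bag $13.66: other taxable items → 8.75% → $1.20
LED flashlight $33.36: other taxable items → 8.75% → $2.92
Plush bear $21.08: toys and games → 3.75% → $0.79
Area rug (5x8) $329.06: furniture → 3.25% + 3% surcharge = 6.25% → $20.57
Watch battery replacement $17.61: taxable services → 7.25% → $1.28
Total tax = $1.34 + $2.82 + $0.17 + $3.16 + $2.34 + $2.38 + $1.20 + $2.92 + $0.79 + $20.57 + $1.28 = $38.97

$38.97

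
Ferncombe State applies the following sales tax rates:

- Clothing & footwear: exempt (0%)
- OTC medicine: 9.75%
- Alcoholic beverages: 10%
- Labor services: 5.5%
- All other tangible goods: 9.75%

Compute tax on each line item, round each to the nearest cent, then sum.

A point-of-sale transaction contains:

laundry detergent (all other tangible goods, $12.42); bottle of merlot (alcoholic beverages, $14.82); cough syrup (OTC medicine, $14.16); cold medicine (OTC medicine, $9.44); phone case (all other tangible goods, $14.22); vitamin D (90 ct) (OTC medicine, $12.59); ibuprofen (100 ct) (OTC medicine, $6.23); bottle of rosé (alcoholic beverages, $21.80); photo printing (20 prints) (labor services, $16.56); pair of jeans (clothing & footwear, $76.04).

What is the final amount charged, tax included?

$209.59

Laundry detergent $12.42: all other tangible goods → 9.75% → $1.21
Bottle of merlot $14.82: alcoholic beverages → 10% → $1.48
Cough syrup $14.16: OTC medicine → 9.75% → $1.38
Cold medicine $9.44: OTC medicine → 9.75% → $0.92
Phone case $14.22: all other tangible goods → 9.75% → $1.39
Vitamin D (90 ct) $12.59: OTC medicine → 9.75% → $1.23
Ibuprofen (100 ct) $6.23: OTC medicine → 9.75% → $0.61
Bottle of rosé $21.80: alcoholic beverages → 10% → $2.18
Photo printing (20 prints) $16.56: labor services → 5.5% → $0.91
Pair of jeans $76.04: clothing & footwear → 0% → $0.00
Subtotal = $198.28; tax = $11.31; total due = $209.59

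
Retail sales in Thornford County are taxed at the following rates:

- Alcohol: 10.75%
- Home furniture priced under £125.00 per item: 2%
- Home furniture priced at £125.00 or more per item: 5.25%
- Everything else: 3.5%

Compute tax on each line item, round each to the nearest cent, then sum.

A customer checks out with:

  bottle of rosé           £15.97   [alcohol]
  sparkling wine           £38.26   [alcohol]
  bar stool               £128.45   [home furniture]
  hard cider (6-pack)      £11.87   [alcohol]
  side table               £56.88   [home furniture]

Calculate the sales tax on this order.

Bottle of rosé £15.97: alcohol → 10.75% → £1.72
Sparkling wine £38.26: alcohol → 10.75% → £4.11
Bar stool £128.45: home furniture, £125.00 or more → 5.25% → £6.74
Hard cider (6-pack) £11.87: alcohol → 10.75% → £1.28
Side table £56.88: home furniture, under £125.00 → 2% → £1.14
Total tax = £1.72 + £4.11 + £6.74 + £1.28 + £1.14 = £14.99

£14.99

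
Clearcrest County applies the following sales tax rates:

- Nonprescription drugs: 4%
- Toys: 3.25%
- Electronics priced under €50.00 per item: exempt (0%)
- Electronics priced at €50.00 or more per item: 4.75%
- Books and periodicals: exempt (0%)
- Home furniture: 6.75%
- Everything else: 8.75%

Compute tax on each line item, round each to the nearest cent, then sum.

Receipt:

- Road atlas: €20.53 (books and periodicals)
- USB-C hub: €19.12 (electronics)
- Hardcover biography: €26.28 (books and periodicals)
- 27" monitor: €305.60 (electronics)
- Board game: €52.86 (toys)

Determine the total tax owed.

€16.24

Road atlas €20.53: books and periodicals → 0% → €0.00
USB-C hub €19.12: electronics, under €50.00 → 0% → €0.00
Hardcover biography €26.28: books and periodicals → 0% → €0.00
27" monitor €305.60: electronics, €50.00 or more → 4.75% → €14.52
Board game €52.86: toys → 3.25% → €1.72
Total tax = €14.52 + €1.72 = €16.24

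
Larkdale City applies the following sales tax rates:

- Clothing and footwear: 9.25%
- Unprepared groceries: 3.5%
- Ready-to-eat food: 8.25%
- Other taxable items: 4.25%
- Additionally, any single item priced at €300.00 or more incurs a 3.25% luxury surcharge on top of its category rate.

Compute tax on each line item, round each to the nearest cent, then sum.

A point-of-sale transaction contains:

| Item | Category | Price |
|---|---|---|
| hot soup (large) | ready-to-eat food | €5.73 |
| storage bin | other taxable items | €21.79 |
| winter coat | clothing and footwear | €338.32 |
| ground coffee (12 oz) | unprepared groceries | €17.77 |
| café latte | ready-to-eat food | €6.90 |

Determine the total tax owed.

€44.88

Hot soup (large) €5.73: ready-to-eat food → 8.25% → €0.47
Storage bin €21.79: other taxable items → 4.25% → €0.93
Winter coat €338.32: clothing and footwear → 9.25% + 3.25% surcharge = 12.5% → €42.29
Ground coffee (12 oz) €17.77: unprepared groceries → 3.5% → €0.62
Café latte €6.90: ready-to-eat food → 8.25% → €0.57
Total tax = €0.47 + €0.93 + €42.29 + €0.62 + €0.57 = €44.88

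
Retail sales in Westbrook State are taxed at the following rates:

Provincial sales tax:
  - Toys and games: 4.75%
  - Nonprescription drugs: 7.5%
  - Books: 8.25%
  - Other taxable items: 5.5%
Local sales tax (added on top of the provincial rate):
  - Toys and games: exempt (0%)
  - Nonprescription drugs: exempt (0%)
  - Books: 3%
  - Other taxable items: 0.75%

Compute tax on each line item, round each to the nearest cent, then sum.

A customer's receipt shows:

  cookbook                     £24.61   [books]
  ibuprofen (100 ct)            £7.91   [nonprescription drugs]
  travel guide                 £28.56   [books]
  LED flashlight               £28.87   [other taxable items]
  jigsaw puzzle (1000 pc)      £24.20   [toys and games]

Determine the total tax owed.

£9.52

Cookbook £24.61: books → 8.25% + 3% local = 11.25% → £2.77
Ibuprofen (100 ct) £7.91: nonprescription drugs → 7.5% + 0% local = 7.5% → £0.59
Travel guide £28.56: books → 8.25% + 3% local = 11.25% → £3.21
LED flashlight £28.87: other taxable items → 5.5% + 0.75% local = 6.25% → £1.80
Jigsaw puzzle (1000 pc) £24.20: toys and games → 4.75% + 0% local = 4.75% → £1.15
Total tax = £2.77 + £0.59 + £3.21 + £1.80 + £1.15 = £9.52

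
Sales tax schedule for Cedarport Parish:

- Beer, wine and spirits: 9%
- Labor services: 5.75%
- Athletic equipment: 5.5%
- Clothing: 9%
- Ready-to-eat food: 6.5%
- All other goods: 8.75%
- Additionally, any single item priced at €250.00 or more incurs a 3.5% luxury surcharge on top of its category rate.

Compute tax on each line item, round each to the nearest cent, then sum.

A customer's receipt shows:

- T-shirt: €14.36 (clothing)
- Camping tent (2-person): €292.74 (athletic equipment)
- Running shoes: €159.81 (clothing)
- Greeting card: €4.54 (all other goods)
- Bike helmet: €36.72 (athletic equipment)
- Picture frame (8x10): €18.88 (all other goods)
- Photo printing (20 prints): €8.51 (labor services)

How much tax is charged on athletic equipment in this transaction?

Camping tent (2-person) €292.74: athletic equipment → 5.5% + 3.5% surcharge = 9% → €26.35
Bike helmet €36.72: athletic equipment → 5.5% → €2.02
Tax on athletic equipment = €26.35 + €2.02 = €28.37

€28.37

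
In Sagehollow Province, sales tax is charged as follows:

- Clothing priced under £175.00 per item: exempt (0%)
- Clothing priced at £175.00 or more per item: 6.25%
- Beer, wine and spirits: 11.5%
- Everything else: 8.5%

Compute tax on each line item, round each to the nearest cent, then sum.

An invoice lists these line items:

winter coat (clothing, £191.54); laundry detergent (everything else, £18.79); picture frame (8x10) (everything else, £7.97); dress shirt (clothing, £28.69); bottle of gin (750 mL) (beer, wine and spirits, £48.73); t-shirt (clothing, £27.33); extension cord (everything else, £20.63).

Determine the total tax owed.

Winter coat £191.54: clothing, £175.00 or more → 6.25% → £11.97
Laundry detergent £18.79: everything else → 8.5% → £1.60
Picture frame (8x10) £7.97: everything else → 8.5% → £0.68
Dress shirt £28.69: clothing, under £175.00 → 0% → £0.00
Bottle of gin (750 mL) £48.73: beer, wine and spirits → 11.5% → £5.60
T-shirt £27.33: clothing, under £175.00 → 0% → £0.00
Extension cord £20.63: everything else → 8.5% → £1.75
Total tax = £11.97 + £1.60 + £0.68 + £5.60 + £1.75 = £21.60

£21.60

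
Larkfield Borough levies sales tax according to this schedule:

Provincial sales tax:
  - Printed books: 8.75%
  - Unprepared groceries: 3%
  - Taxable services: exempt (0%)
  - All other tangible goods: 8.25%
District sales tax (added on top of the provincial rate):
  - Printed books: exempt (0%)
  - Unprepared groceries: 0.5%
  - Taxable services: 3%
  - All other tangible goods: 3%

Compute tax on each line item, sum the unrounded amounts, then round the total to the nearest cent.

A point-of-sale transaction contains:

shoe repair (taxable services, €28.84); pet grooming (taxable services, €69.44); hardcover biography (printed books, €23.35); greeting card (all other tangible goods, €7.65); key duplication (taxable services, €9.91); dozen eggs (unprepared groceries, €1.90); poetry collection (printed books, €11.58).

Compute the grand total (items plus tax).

€159.90

Shoe repair €28.84: taxable services → 0% + 3% district = 3% → €0.8652
Pet grooming €69.44: taxable services → 0% + 3% district = 3% → €2.0832
Hardcover biography €23.35: printed books → 8.75% + 0% district = 8.75% → €2.043125
Greeting card €7.65: all other tangible goods → 8.25% + 3% district = 11.25% → €0.860625
Key duplication €9.91: taxable services → 0% + 3% district = 3% → €0.2973
Dozen eggs €1.90: unprepared groceries → 3% + 0.5% district = 3.5% → €0.0665
Poetry collection €11.58: printed books → 8.75% + 0% district = 8.75% → €1.01325
Subtotal = €152.67; unrounded tax = €7.2292 → €7.23; total due = €159.90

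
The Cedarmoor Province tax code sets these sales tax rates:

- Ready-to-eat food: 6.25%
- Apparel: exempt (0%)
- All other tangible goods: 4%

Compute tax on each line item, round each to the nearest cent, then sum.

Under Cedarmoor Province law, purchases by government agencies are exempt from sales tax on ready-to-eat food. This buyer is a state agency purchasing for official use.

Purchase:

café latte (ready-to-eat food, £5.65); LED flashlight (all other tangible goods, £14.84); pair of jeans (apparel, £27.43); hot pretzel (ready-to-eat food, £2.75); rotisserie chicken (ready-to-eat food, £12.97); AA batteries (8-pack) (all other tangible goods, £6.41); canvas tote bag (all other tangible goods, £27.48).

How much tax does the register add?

Café latte £5.65: ready-to-eat food, buyer-exempt → 0% → £0.00
LED flashlight £14.84: all other tangible goods → 4% → £0.59
Pair of jeans £27.43: apparel → 0% → £0.00
Hot pretzel £2.75: ready-to-eat food, buyer-exempt → 0% → £0.00
Rotisserie chicken £12.97: ready-to-eat food, buyer-exempt → 0% → £0.00
AA batteries (8-pack) £6.41: all other tangible goods → 4% → £0.26
Canvas tote bag £27.48: all other tangible goods → 4% → £1.10
Total tax = £0.59 + £0.26 + £1.10 = £1.95

£1.95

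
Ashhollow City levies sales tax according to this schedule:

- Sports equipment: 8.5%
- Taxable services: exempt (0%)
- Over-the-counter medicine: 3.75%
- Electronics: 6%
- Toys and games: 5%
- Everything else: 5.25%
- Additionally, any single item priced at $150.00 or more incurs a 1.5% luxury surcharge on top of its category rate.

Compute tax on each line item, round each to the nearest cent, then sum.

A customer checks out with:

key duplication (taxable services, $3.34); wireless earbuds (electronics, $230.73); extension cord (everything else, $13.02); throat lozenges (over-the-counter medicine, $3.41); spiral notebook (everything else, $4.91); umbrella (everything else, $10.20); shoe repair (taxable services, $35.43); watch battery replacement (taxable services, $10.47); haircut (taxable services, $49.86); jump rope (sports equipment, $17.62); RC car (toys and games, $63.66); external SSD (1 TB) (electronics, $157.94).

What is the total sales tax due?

Key duplication $3.34: taxable services → 0% → $0.00
Wireless earbuds $230.73: electronics → 6% + 1.5% surcharge = 7.5% → $17.30
Extension cord $13.02: everything else → 5.25% → $0.68
Throat lozenges $3.41: over-the-counter medicine → 3.75% → $0.13
Spiral notebook $4.91: everything else → 5.25% → $0.26
Umbrella $10.20: everything else → 5.25% → $0.54
Shoe repair $35.43: taxable services → 0% → $0.00
Watch battery replacement $10.47: taxable services → 0% → $0.00
Haircut $49.86: taxable services → 0% → $0.00
Jump rope $17.62: sports equipment → 8.5% → $1.50
RC car $63.66: toys and games → 5% → $3.18
External SSD (1 TB) $157.94: electronics → 6% + 1.5% surcharge = 7.5% → $11.85
Total tax = $17.30 + $0.68 + $0.13 + $0.26 + $0.54 + $1.50 + $3.18 + $11.85 = $35.44

$35.44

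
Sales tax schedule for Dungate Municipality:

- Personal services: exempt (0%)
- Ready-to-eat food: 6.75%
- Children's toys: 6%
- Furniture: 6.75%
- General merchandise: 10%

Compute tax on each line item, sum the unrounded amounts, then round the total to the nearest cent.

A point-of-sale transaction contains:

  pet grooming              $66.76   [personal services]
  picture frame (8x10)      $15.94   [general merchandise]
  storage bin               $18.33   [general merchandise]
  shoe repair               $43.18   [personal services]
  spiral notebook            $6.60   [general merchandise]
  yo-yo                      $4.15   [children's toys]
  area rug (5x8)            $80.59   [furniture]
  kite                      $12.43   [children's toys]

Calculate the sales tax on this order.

$10.52

Pet grooming $66.76: personal services → 0% → $0.00
Picture frame (8x10) $15.94: general merchandise → 10% → $1.594
Storage bin $18.33: general merchandise → 10% → $1.833
Shoe repair $43.18: personal services → 0% → $0.00
Spiral notebook $6.60: general merchandise → 10% → $0.66
Yo-yo $4.15: children's toys → 6% → $0.249
Area rug (5x8) $80.59: furniture → 6.75% → $5.439825
Kite $12.43: children's toys → 6% → $0.7458
Unrounded tax sum = $10.521625 → $10.52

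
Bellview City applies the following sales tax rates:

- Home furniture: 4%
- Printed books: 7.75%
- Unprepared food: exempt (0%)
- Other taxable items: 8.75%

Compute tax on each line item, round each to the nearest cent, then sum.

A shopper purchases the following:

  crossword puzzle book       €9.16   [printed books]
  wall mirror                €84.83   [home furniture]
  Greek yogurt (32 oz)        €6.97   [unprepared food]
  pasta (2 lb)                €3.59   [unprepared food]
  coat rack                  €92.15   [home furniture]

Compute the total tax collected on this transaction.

Crossword puzzle book €9.16: printed books → 7.75% → €0.71
Wall mirror €84.83: home furniture → 4% → €3.39
Greek yogurt (32 oz) €6.97: unprepared food → 0% → €0.00
Pasta (2 lb) €3.59: unprepared food → 0% → €0.00
Coat rack €92.15: home furniture → 4% → €3.69
Total tax = €0.71 + €3.39 + €3.69 = €7.79

€7.79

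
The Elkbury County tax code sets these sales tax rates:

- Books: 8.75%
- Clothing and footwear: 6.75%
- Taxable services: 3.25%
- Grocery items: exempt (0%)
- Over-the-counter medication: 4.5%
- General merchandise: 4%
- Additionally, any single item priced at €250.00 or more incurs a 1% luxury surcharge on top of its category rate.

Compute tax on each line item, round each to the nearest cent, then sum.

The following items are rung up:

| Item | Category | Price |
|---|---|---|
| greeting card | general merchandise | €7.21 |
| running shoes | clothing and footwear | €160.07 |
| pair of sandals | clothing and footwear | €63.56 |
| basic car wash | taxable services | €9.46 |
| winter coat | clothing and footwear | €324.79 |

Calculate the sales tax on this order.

Greeting card €7.21: general merchandise → 4% → €0.29
Running shoes €160.07: clothing and footwear → 6.75% → €10.80
Pair of sandals €63.56: clothing and footwear → 6.75% → €4.29
Basic car wash €9.46: taxable services → 3.25% → €0.31
Winter coat €324.79: clothing and footwear → 6.75% + 1% surcharge = 7.75% → €25.17
Total tax = €0.29 + €10.80 + €4.29 + €0.31 + €25.17 = €40.86

€40.86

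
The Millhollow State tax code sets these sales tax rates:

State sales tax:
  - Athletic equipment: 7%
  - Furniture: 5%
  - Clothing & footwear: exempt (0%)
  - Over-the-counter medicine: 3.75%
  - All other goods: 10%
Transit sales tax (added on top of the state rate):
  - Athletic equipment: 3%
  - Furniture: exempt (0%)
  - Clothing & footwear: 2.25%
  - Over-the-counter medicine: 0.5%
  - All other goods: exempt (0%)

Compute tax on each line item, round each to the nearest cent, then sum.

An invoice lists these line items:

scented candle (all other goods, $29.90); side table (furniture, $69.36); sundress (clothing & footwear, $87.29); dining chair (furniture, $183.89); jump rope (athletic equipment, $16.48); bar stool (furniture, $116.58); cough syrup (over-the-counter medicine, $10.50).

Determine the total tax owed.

Scented candle $29.90: all other goods → 10% + 0% transit = 10% → $2.99
Side table $69.36: furniture → 5% + 0% transit = 5% → $3.47
Sundress $87.29: clothing & footwear → 0% + 2.25% transit = 2.25% → $1.96
Dining chair $183.89: furniture → 5% + 0% transit = 5% → $9.19
Jump rope $16.48: athletic equipment → 7% + 3% transit = 10% → $1.65
Bar stool $116.58: furniture → 5% + 0% transit = 5% → $5.83
Cough syrup $10.50: over-the-counter medicine → 3.75% + 0.5% transit = 4.25% → $0.45
Total tax = $2.99 + $3.47 + $1.96 + $9.19 + $1.65 + $5.83 + $0.45 = $25.54

$25.54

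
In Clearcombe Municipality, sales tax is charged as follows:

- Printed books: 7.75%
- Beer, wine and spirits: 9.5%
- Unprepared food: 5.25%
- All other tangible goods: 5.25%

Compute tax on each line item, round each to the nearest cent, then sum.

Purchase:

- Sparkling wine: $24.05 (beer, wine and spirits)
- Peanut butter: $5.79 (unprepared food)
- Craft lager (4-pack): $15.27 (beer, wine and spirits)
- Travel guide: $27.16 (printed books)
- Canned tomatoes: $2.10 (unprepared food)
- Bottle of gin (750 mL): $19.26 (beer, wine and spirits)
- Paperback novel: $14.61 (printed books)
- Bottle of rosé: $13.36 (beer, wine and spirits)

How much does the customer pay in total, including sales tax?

$132.07

Sparkling wine $24.05: beer, wine and spirits → 9.5% → $2.28
Peanut butter $5.79: unprepared food → 5.25% → $0.30
Craft lager (4-pack) $15.27: beer, wine and spirits → 9.5% → $1.45
Travel guide $27.16: printed books → 7.75% → $2.10
Canned tomatoes $2.10: unprepared food → 5.25% → $0.11
Bottle of gin (750 mL) $19.26: beer, wine and spirits → 9.5% → $1.83
Paperback novel $14.61: printed books → 7.75% → $1.13
Bottle of rosé $13.36: beer, wine and spirits → 9.5% → $1.27
Subtotal = $121.60; tax = $10.47; total due = $132.07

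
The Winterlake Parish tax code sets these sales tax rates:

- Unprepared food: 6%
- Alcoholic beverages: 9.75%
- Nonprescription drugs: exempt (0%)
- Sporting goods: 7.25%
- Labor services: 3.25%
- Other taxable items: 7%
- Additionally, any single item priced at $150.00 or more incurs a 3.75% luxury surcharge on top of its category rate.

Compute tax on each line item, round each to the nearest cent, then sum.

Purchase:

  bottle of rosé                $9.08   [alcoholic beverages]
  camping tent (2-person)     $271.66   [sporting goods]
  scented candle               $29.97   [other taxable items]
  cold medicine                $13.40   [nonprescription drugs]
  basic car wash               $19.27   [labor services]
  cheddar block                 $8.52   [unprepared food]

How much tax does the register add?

Bottle of rosé $9.08: alcoholic beverages → 9.75% → $0.89
Camping tent (2-person) $271.66: sporting goods → 7.25% + 3.75% surcharge = 11% → $29.88
Scented candle $29.97: other taxable items → 7% → $2.10
Cold medicine $13.40: nonprescription drugs → 0% → $0.00
Basic car wash $19.27: labor services → 3.25% → $0.63
Cheddar block $8.52: unprepared food → 6% → $0.51
Total tax = $0.89 + $29.88 + $2.10 + $0.63 + $0.51 = $34.01

$34.01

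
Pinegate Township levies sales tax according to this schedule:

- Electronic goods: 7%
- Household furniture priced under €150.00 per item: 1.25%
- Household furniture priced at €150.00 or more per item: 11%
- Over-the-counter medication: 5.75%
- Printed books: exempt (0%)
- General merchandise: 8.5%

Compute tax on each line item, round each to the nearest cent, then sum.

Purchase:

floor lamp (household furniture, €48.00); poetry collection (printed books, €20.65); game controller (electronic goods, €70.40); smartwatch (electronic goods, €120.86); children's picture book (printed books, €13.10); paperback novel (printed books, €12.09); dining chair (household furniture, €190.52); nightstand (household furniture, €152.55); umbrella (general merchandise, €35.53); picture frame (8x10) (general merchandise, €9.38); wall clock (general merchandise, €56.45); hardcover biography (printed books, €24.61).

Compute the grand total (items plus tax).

Floor lamp €48.00: household furniture, under €150.00 → 1.25% → €0.60
Poetry collection €20.65: printed books → 0% → €0.00
Game controller €70.40: electronic goods → 7% → €4.93
Smartwatch €120.86: electronic goods → 7% → €8.46
Children's picture book €13.10: printed books → 0% → €0.00
Paperback novel €12.09: printed books → 0% → €0.00
Dining chair €190.52: household furniture, €150.00 or more → 11% → €20.96
Nightstand €152.55: household furniture, €150.00 or more → 11% → €16.78
Umbrella €35.53: general merchandise → 8.5% → €3.02
Picture frame (8x10) €9.38: general merchandise → 8.5% → €0.80
Wall clock €56.45: general merchandise → 8.5% → €4.80
Hardcover biography €24.61: printed books → 0% → €0.00
Subtotal = €754.14; tax = €60.35; total due = €814.49

€814.49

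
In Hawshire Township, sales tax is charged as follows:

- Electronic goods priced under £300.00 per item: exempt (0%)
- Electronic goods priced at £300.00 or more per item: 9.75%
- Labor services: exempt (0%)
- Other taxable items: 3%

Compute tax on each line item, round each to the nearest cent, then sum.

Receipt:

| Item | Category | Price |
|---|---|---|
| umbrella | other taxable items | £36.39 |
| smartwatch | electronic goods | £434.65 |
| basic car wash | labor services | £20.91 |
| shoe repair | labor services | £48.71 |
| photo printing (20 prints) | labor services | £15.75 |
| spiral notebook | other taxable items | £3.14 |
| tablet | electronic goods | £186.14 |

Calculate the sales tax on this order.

Umbrella £36.39: other taxable items → 3% → £1.09
Smartwatch £434.65: electronic goods, £300.00 or more → 9.75% → £42.38
Basic car wash £20.91: labor services → 0% → £0.00
Shoe repair £48.71: labor services → 0% → £0.00
Photo printing (20 prints) £15.75: labor services → 0% → £0.00
Spiral notebook £3.14: other taxable items → 3% → £0.09
Tablet £186.14: electronic goods, under £300.00 → 0% → £0.00
Total tax = £1.09 + £42.38 + £0.09 = £43.56

£43.56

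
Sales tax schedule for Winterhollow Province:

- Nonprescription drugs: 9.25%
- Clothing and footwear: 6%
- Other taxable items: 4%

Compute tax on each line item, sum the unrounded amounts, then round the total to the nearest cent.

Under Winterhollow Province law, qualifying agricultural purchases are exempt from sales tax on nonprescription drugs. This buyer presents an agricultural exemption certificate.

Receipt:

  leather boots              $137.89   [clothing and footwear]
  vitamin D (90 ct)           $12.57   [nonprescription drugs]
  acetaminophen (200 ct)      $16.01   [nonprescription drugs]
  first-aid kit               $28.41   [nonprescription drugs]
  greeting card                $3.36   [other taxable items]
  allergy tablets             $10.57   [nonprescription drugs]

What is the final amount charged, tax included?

Leather boots $137.89: clothing and footwear → 6% → $8.2734
Vitamin D (90 ct) $12.57: nonprescription drugs, buyer-exempt → 0% → $0.00
Acetaminophen (200 ct) $16.01: nonprescription drugs, buyer-exempt → 0% → $0.00
First-aid kit $28.41: nonprescription drugs, buyer-exempt → 0% → $0.00
Greeting card $3.36: other taxable items → 4% → $0.1344
Allergy tablets $10.57: nonprescription drugs, buyer-exempt → 0% → $0.00
Subtotal = $208.81; unrounded tax = $8.4078 → $8.41; total due = $217.22

$217.22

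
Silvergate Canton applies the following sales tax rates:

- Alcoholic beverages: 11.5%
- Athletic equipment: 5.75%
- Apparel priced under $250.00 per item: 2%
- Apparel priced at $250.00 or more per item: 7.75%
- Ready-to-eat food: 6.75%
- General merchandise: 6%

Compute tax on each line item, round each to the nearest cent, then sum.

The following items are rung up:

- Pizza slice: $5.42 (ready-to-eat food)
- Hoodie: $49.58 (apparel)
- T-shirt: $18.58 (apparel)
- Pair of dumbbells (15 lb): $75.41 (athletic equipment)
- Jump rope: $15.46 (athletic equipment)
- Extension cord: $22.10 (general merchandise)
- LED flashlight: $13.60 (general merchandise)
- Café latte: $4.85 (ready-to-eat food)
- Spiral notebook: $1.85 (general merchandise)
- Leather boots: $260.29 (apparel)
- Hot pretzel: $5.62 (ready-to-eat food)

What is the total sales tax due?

$30.10

Pizza slice $5.42: ready-to-eat food → 6.75% → $0.37
Hoodie $49.58: apparel, under $250.00 → 2% → $0.99
T-shirt $18.58: apparel, under $250.00 → 2% → $0.37
Pair of dumbbells (15 lb) $75.41: athletic equipment → 5.75% → $4.34
Jump rope $15.46: athletic equipment → 5.75% → $0.89
Extension cord $22.10: general merchandise → 6% → $1.33
LED flashlight $13.60: general merchandise → 6% → $0.82
Café latte $4.85: ready-to-eat food → 6.75% → $0.33
Spiral notebook $1.85: general merchandise → 6% → $0.11
Leather boots $260.29: apparel, $250.00 or more → 7.75% → $20.17
Hot pretzel $5.62: ready-to-eat food → 6.75% → $0.38
Total tax = $0.37 + $0.99 + $0.37 + $4.34 + $0.89 + $1.33 + $0.82 + $0.33 + $0.11 + $20.17 + $0.38 = $30.10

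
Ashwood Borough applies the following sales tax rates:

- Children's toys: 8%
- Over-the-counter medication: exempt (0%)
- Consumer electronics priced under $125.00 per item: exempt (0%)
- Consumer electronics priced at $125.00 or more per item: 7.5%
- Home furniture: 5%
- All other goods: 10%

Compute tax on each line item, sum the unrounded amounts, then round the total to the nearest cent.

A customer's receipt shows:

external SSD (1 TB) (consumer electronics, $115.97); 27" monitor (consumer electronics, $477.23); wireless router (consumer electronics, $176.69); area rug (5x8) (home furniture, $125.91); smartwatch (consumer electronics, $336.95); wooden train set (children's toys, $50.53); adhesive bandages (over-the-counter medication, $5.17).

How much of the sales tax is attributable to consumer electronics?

$74.32

External SSD (1 TB) $115.97: consumer electronics, under $125.00 → 0% → $0.00
27" monitor $477.23: consumer electronics, $125.00 or more → 7.5% → $35.79225
Wireless router $176.69: consumer electronics, $125.00 or more → 7.5% → $13.25175
Smartwatch $336.95: consumer electronics, $125.00 or more → 7.5% → $25.27125
Tax on consumer electronics: unrounded sum = $74.31525 → $74.32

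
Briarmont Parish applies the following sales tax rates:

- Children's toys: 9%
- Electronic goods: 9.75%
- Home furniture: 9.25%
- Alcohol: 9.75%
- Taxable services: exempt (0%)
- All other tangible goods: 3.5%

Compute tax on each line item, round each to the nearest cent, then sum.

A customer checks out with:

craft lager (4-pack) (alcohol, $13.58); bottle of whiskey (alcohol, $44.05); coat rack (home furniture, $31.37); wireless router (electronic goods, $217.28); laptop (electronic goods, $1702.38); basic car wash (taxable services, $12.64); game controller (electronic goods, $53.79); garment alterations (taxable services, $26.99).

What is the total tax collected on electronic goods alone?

$192.40

Wireless router $217.28: electronic goods → 9.75% → $21.18
Laptop $1702.38: electronic goods → 9.75% → $165.98
Game controller $53.79: electronic goods → 9.75% → $5.24
Tax on electronic goods = $21.18 + $165.98 + $5.24 = $192.40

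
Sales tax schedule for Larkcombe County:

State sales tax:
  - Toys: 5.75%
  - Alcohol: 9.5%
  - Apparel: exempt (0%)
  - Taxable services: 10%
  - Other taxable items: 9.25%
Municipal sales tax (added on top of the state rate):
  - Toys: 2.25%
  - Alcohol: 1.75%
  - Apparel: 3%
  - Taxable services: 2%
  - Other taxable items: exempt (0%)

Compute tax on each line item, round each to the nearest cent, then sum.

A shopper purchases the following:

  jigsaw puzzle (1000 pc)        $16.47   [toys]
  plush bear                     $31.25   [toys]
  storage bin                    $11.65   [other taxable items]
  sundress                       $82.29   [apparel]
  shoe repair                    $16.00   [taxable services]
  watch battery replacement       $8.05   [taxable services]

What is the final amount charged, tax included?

$175.97

Jigsaw puzzle (1000 pc) $16.47: toys → 5.75% + 2.25% municipal = 8% → $1.32
Plush bear $31.25: toys → 5.75% + 2.25% municipal = 8% → $2.50
Storage bin $11.65: other taxable items → 9.25% + 0% municipal = 9.25% → $1.08
Sundress $82.29: apparel → 0% + 3% municipal = 3% → $2.47
Shoe repair $16.00: taxable services → 10% + 2% municipal = 12% → $1.92
Watch battery replacement $8.05: taxable services → 10% + 2% municipal = 12% → $0.97
Subtotal = $165.71; tax = $10.26; total due = $175.97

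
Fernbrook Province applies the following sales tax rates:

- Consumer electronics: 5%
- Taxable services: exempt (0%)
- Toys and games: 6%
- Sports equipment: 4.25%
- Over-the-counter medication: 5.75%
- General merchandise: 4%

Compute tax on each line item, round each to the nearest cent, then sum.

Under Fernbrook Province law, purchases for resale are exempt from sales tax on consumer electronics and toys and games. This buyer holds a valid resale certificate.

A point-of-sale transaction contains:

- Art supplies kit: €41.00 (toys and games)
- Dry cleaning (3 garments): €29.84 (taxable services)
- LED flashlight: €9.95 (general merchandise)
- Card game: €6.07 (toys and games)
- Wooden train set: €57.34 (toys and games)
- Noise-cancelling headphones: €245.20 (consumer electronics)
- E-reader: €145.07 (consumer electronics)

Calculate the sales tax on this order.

€0.40

Art supplies kit €41.00: toys and games, buyer-exempt → 0% → €0.00
Dry cleaning (3 garments) €29.84: taxable services → 0% → €0.00
LED flashlight €9.95: general merchandise → 4% → €0.40
Card game €6.07: toys and games, buyer-exempt → 0% → €0.00
Wooden train set €57.34: toys and games, buyer-exempt → 0% → €0.00
Noise-cancelling headphones €245.20: consumer electronics, buyer-exempt → 0% → €0.00
E-reader €145.07: consumer electronics, buyer-exempt → 0% → €0.00
Total tax = €0.40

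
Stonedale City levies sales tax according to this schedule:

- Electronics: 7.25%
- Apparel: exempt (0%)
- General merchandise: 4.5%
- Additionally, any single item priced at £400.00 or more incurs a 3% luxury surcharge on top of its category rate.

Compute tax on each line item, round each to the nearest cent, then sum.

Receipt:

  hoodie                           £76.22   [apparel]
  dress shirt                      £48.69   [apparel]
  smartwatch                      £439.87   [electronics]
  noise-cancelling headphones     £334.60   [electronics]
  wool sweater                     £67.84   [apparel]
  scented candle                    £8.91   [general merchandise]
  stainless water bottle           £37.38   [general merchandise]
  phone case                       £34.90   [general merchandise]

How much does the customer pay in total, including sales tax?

£1121.41

Hoodie £76.22: apparel → 0% → £0.00
Dress shirt £48.69: apparel → 0% → £0.00
Smartwatch £439.87: electronics → 7.25% + 3% surcharge = 10.25% → £45.09
Noise-cancelling headphones £334.60: electronics → 7.25% → £24.26
Wool sweater £67.84: apparel → 0% → £0.00
Scented candle £8.91: general merchandise → 4.5% → £0.40
Stainless water bottle £37.38: general merchandise → 4.5% → £1.68
Phone case £34.90: general merchandise → 4.5% → £1.57
Subtotal = £1048.41; tax = £73.00; total due = £1121.41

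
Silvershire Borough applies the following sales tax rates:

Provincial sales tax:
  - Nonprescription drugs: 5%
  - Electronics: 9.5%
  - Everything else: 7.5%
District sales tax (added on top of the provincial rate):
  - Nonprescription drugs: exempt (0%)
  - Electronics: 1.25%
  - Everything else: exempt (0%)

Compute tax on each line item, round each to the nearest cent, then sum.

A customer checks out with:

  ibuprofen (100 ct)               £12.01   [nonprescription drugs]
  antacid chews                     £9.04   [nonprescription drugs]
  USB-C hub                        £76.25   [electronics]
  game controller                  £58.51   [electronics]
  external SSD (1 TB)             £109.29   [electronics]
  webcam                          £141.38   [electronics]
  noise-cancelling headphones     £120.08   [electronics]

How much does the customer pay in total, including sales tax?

£581.96

Ibuprofen (100 ct) £12.01: nonprescription drugs → 5% + 0% district = 5% → £0.60
Antacid chews £9.04: nonprescription drugs → 5% + 0% district = 5% → £0.45
USB-C hub £76.25: electronics → 9.5% + 1.25% district = 10.75% → £8.20
Game controller £58.51: electronics → 9.5% + 1.25% district = 10.75% → £6.29
External SSD (1 TB) £109.29: electronics → 9.5% + 1.25% district = 10.75% → £11.75
Webcam £141.38: electronics → 9.5% + 1.25% district = 10.75% → £15.20
Noise-cancelling headphones £120.08: electronics → 9.5% + 1.25% district = 10.75% → £12.91
Subtotal = £526.56; tax = £55.40; total due = £581.96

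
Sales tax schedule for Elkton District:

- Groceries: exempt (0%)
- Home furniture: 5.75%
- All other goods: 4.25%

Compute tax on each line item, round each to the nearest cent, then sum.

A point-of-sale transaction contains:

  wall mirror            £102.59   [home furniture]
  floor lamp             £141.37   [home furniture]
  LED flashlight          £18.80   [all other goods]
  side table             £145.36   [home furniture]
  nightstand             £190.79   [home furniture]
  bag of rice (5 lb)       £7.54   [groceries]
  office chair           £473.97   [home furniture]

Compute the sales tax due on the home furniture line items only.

Wall mirror £102.59: home furniture → 5.75% → £5.90
Floor lamp £141.37: home furniture → 5.75% → £8.13
Side table £145.36: home furniture → 5.75% → £8.36
Nightstand £190.79: home furniture → 5.75% → £10.97
Office chair £473.97: home furniture → 5.75% → £27.25
Tax on home furniture = £5.90 + £8.13 + £8.36 + £10.97 + £27.25 = £60.61

£60.61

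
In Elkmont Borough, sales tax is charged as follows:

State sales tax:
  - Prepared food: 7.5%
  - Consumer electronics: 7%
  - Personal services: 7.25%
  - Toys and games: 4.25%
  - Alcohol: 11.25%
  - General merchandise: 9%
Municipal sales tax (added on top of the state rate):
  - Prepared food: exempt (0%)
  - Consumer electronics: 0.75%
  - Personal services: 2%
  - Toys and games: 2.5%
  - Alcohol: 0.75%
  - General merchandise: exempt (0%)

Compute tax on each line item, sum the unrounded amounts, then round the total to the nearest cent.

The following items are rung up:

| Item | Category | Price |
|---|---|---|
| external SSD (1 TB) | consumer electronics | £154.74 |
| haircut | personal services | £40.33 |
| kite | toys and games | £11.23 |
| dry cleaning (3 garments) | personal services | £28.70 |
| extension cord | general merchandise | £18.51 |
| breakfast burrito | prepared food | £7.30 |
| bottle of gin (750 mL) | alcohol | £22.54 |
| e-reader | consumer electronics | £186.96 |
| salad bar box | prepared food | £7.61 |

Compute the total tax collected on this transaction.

£39.11

External SSD (1 TB) £154.74: consumer electronics → 7% + 0.75% municipal = 7.75% → £11.99235
Haircut £40.33: personal services → 7.25% + 2% municipal = 9.25% → £3.730525
Kite £11.23: toys and games → 4.25% + 2.5% municipal = 6.75% → £0.758025
Dry cleaning (3 garments) £28.70: personal services → 7.25% + 2% municipal = 9.25% → £2.65475
Extension cord £18.51: general merchandise → 9% + 0% municipal = 9% → £1.6659
Breakfast burrito £7.30: prepared food → 7.5% + 0% municipal = 7.5% → £0.5475
Bottle of gin (750 mL) £22.54: alcohol → 11.25% + 0.75% municipal = 12% → £2.7048
E-reader £186.96: consumer electronics → 7% + 0.75% municipal = 7.75% → £14.4894
Salad bar box £7.61: prepared food → 7.5% + 0% municipal = 7.5% → £0.57075
Unrounded tax sum = £39.114 → £39.11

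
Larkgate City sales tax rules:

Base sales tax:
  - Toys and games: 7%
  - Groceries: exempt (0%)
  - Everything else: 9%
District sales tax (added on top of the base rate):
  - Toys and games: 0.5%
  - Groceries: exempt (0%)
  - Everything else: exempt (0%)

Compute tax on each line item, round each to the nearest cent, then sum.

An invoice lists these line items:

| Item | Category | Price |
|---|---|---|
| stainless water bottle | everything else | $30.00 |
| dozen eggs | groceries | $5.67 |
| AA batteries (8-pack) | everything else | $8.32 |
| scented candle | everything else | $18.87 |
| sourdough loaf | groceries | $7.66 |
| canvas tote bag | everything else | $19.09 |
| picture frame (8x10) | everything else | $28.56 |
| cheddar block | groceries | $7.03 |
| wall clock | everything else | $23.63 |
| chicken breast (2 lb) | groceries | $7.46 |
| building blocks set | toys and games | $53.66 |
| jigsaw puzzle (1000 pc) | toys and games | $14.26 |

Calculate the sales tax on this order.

Stainless water bottle $30.00: everything else → 9% + 0% district = 9% → $2.70
Dozen eggs $5.67: groceries → 0% + 0% district = 0% → $0.00
AA batteries (8-pack) $8.32: everything else → 9% + 0% district = 9% → $0.75
Scented candle $18.87: everything else → 9% + 0% district = 9% → $1.70
Sourdough loaf $7.66: groceries → 0% + 0% district = 0% → $0.00
Canvas tote bag $19.09: everything else → 9% + 0% district = 9% → $1.72
Picture frame (8x10) $28.56: everything else → 9% + 0% district = 9% → $2.57
Cheddar block $7.03: groceries → 0% + 0% district = 0% → $0.00
Wall clock $23.63: everything else → 9% + 0% district = 9% → $2.13
Chicken breast (2 lb) $7.46: groceries → 0% + 0% district = 0% → $0.00
Building blocks set $53.66: toys and games → 7% + 0.5% district = 7.5% → $4.02
Jigsaw puzzle (1000 pc) $14.26: toys and games → 7% + 0.5% district = 7.5% → $1.07
Total tax = $2.70 + $0.75 + $1.70 + $1.72 + $2.57 + $2.13 + $4.02 + $1.07 = $16.66

$16.66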